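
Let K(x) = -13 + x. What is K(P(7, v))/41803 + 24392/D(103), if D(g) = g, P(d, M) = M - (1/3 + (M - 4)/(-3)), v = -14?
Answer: 3058966028/12917127 ≈ 236.81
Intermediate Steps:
P(d, M) = -5/3 + 4*M/3 (P(d, M) = M - (1*(⅓) + (-4 + M)*(-⅓)) = M - (⅓ + (4/3 - M/3)) = M - (5/3 - M/3) = M + (-5/3 + M/3) = -5/3 + 4*M/3)
K(P(7, v))/41803 + 24392/D(103) = (-13 + (-5/3 + (4/3)*(-14)))/41803 + 24392/103 = (-13 + (-5/3 - 56/3))*(1/41803) + 24392*(1/103) = (-13 - 61/3)*(1/41803) + 24392/103 = -100/3*1/41803 + 24392/103 = -100/125409 + 24392/103 = 3058966028/12917127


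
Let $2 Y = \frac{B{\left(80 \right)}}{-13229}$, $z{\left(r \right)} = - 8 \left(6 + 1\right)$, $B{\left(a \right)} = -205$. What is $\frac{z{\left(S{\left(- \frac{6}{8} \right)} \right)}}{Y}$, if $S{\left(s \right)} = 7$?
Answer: $- \frac{1481648}{205} \approx -7227.5$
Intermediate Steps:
$z{\left(r \right)} = -56$ ($z{\left(r \right)} = \left(-8\right) 7 = -56$)
$Y = \frac{205}{26458}$ ($Y = \frac{\left(-205\right) \frac{1}{-13229}}{2} = \frac{\left(-205\right) \left(- \frac{1}{13229}\right)}{2} = \frac{1}{2} \cdot \frac{205}{13229} = \frac{205}{26458} \approx 0.0077481$)
$\frac{z{\left(S{\left(- \frac{6}{8} \right)} \right)}}{Y} = - \frac{56}{\frac{205}{26458}} = \left(-56\right) \frac{26458}{205} = - \frac{1481648}{205}$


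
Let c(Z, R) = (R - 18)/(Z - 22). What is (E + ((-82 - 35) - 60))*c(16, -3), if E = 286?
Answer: 763/2 ≈ 381.50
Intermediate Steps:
c(Z, R) = (-18 + R)/(-22 + Z)
(E + ((-82 - 35) - 60))*c(16, -3) = (286 + ((-82 - 35) - 60))*((-18 - 3)/(-22 + 16)) = (286 + (-117 - 60))*(-21/(-6)) = (286 - 177)*(-1/6*(-21)) = 109*(7/2) = 763/2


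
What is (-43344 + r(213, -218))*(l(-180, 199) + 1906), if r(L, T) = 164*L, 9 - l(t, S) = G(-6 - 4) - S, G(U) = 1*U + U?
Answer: -17951208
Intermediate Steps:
G(U) = 2*U (G(U) = U + U = 2*U)
l(t, S) = 29 + S (l(t, S) = 9 - (2*(-6 - 4) - S) = 9 - (2*(-10) - S) = 9 - (-20 - S) = 9 + (20 + S) = 29 + S)
(-43344 + r(213, -218))*(l(-180, 199) + 1906) = (-43344 + 164*213)*((29 + 199) + 1906) = (-43344 + 34932)*(228 + 1906) = -8412*2134 = -17951208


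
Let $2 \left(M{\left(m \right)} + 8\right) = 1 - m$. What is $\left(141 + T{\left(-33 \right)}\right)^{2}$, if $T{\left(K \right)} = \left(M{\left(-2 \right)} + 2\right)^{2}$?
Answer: $\frac{416025}{16} \approx 26002.0$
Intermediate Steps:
$M{\left(m \right)} = - \frac{15}{2} - \frac{m}{2}$ ($M{\left(m \right)} = -8 + \frac{1 - m}{2} = -8 - \left(- \frac{1}{2} + \frac{m}{2}\right) = - \frac{15}{2} - \frac{m}{2}$)
$T{\left(K \right)} = \frac{81}{4}$ ($T{\left(K \right)} = \left(\left(- \frac{15}{2} - -1\right) + 2\right)^{2} = \left(\left(- \frac{15}{2} + 1\right) + 2\right)^{2} = \left(- \frac{13}{2} + 2\right)^{2} = \left(- \frac{9}{2}\right)^{2} = \frac{81}{4}$)
$\left(141 + T{\left(-33 \right)}\right)^{2} = \left(141 + \frac{81}{4}\right)^{2} = \left(\frac{645}{4}\right)^{2} = \frac{416025}{16}$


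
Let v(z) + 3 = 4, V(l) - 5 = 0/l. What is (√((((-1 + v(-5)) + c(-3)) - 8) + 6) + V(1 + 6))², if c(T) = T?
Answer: (5 + I*√5)² ≈ 20.0 + 22.361*I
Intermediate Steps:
V(l) = 5 (V(l) = 5 + 0/l = 5 + 0 = 5)
v(z) = 1 (v(z) = -3 + 4 = 1)
(√((((-1 + v(-5)) + c(-3)) - 8) + 6) + V(1 + 6))² = (√((((-1 + 1) - 3) - 8) + 6) + 5)² = (√(((0 - 3) - 8) + 6) + 5)² = (√((-3 - 8) + 6) + 5)² = (√(-11 + 6) + 5)² = (√(-5) + 5)² = (I*√5 + 5)² = (5 + I*√5)²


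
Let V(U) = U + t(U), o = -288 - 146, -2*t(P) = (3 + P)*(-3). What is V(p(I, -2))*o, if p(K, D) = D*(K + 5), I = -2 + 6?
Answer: 17577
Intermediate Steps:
t(P) = 9/2 + 3*P/2 (t(P) = -(3 + P)*(-3)/2 = -(-9 - 3*P)/2 = 9/2 + 3*P/2)
I = 4
o = -434
p(K, D) = D*(5 + K)
V(U) = 9/2 + 5*U/2 (V(U) = U + (9/2 + 3*U/2) = 9/2 + 5*U/2)
V(p(I, -2))*o = (9/2 + 5*(-2*(5 + 4))/2)*(-434) = (9/2 + 5*(-2*9)/2)*(-434) = (9/2 + (5/2)*(-18))*(-434) = (9/2 - 45)*(-434) = -81/2*(-434) = 17577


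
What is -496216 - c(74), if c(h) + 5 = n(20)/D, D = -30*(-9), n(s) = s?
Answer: -13397699/27 ≈ -4.9621e+5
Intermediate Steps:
D = 270
c(h) = -133/27 (c(h) = -5 + 20/270 = -5 + 20*(1/270) = -5 + 2/27 = -133/27)
-496216 - c(74) = -496216 - 1*(-133/27) = -496216 + 133/27 = -13397699/27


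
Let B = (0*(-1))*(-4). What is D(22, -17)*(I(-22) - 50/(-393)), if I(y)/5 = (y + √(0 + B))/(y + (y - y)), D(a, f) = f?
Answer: -34255/393 ≈ -87.163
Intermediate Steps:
B = 0 (B = 0*(-4) = 0)
I(y) = 5 (I(y) = 5*((y + √(0 + 0))/(y + (y - y))) = 5*((y + √0)/(y + 0)) = 5*((y + 0)/y) = 5*(y/y) = 5*1 = 5)
D(22, -17)*(I(-22) - 50/(-393)) = -17*(5 - 50/(-393)) = -17*(5 - 50*(-1/393)) = -17*(5 + 50/393) = -17*2015/393 = -34255/393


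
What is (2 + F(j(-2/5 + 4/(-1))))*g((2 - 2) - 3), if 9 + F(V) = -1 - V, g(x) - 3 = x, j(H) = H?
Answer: 0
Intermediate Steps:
g(x) = 3 + x
F(V) = -10 - V (F(V) = -9 + (-1 - V) = -10 - V)
(2 + F(j(-2/5 + 4/(-1))))*g((2 - 2) - 3) = (2 + (-10 - (-2/5 + 4/(-1))))*(3 + ((2 - 2) - 3)) = (2 + (-10 - (-2*⅕ + 4*(-1))))*(3 + (0 - 3)) = (2 + (-10 - (-⅖ - 4)))*(3 - 3) = (2 + (-10 - 1*(-22/5)))*0 = (2 + (-10 + 22/5))*0 = (2 - 28/5)*0 = -18/5*0 = 0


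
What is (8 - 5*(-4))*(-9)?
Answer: -252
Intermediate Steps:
(8 - 5*(-4))*(-9) = (8 + 20)*(-9) = 28*(-9) = -252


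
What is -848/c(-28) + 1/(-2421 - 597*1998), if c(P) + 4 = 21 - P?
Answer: -568156613/30149820 ≈ -18.844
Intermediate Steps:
c(P) = 17 - P (c(P) = -4 + (21 - P) = 17 - P)
-848/c(-28) + 1/(-2421 - 597*1998) = -848/(17 - 1*(-28)) + 1/(-2421 - 597*1998) = -848/(17 + 28) + (1/1998)/(-3018) = -848/45 - 1/3018*1/1998 = -848*1/45 - 1/6029964 = -848/45 - 1/6029964 = -568156613/30149820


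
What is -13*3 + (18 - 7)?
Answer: -28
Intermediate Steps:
-13*3 + (18 - 7) = -39 + 11 = -28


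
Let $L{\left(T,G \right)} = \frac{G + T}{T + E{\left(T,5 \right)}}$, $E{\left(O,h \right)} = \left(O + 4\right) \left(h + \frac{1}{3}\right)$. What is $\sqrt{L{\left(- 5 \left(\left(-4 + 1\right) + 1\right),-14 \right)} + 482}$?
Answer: $\frac{2 \sqrt{1943354}}{127} \approx 21.953$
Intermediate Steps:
$E{\left(O,h \right)} = \left(4 + O\right) \left(\frac{1}{3} + h\right)$ ($E{\left(O,h \right)} = \left(4 + O\right) \left(h + \frac{1}{3}\right) = \left(4 + O\right) \left(\frac{1}{3} + h\right)$)
$L{\left(T,G \right)} = \frac{G + T}{\frac{64}{3} + \frac{19 T}{3}}$ ($L{\left(T,G \right)} = \frac{G + T}{T + \left(\frac{4}{3} + 4 \cdot 5 + \frac{T}{3} + T 5\right)} = \frac{G + T}{T + \left(\frac{4}{3} + 20 + \frac{T}{3} + 5 T\right)} = \frac{G + T}{T + \left(\frac{64}{3} + \frac{16 T}{3}\right)} = \frac{G + T}{\frac{64}{3} + \frac{19 T}{3}}$)
$\sqrt{L{\left(- 5 \left(\left(-4 + 1\right) + 1\right),-14 \right)} + 482} = \sqrt{\frac{3 \left(-14 - 5 \left(\left(-4 + 1\right) + 1\right)\right)}{64 + 19 \left(- 5 \left(\left(-4 + 1\right) + 1\right)\right)} + 482} = \sqrt{\frac{3 \left(-14 - 5 \left(-3 + 1\right)\right)}{64 + 19 \left(- 5 \left(-3 + 1\right)\right)} + 482} = \sqrt{\frac{3 \left(-14 - -10\right)}{64 + 19 \left(\left(-5\right) \left(-2\right)\right)} + 482} = \sqrt{\frac{3 \left(-14 + 10\right)}{64 + 19 \cdot 10} + 482} = \sqrt{3 \frac{1}{64 + 190} \left(-4\right) + 482} = \sqrt{3 \cdot \frac{1}{254} \left(-4\right) + 482} = \sqrt{- \frac{6}{127} + 482} = \sqrt{\frac{61208}{127}} = \frac{2 \sqrt{1943354}}{127}$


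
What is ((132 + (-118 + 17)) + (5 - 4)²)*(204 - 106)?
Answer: 3136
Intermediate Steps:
((132 + (-118 + 17)) + (5 - 4)²)*(204 - 106) = ((132 - 101) + 1²)*98 = (31 + 1)*98 = 32*98 = 3136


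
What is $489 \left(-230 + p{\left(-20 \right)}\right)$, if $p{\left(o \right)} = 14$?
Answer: $-105624$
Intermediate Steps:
$489 \left(-230 + p{\left(-20 \right)}\right) = 489 \left(-230 + 14\right) = 489 \left(-216\right) = -105624$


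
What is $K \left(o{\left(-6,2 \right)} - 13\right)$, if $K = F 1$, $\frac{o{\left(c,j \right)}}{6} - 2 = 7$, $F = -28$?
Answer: $-1148$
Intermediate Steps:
$o{\left(c,j \right)} = 54$ ($o{\left(c,j \right)} = 12 + 6 \cdot 7 = 12 + 42 = 54$)
$K = -28$ ($K = \left(-28\right) 1 = -28$)
$K \left(o{\left(-6,2 \right)} - 13\right) = - 28 \left(54 - 13\right) = \left(-28\right) 41 = -1148$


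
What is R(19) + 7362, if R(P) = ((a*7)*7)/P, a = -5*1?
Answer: 139633/19 ≈ 7349.1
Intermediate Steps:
a = -5
R(P) = -245/P (R(P) = (-5*7*7)/P = (-35*7)/P = -245/P)
R(19) + 7362 = -245/19 + 7362 = 139633/19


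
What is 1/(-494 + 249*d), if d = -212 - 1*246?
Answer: -1/114536 ≈ -8.7309e-6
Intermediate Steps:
d = -458 (d = -212 - 246 = -458)
1/(-494 + 249*d) = 1/(-494 + 249*(-458)) = 1/(-494 - 114042) = 1/(-114536) = -1/114536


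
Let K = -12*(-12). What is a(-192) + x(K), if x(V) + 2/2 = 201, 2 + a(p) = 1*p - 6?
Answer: 0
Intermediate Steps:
K = 144
a(p) = -8 + p (a(p) = -2 + (1*p - 6) = -2 + (p - 6) = -2 + (-6 + p) = -8 + p)
x(V) = 200 (x(V) = -1 + 201 = 200)
a(-192) + x(K) = (-8 - 192) + 200 = -200 + 200 = 0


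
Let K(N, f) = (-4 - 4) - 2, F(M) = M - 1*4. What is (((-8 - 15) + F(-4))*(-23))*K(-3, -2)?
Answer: -7130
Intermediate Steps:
F(M) = -4 + M (F(M) = M - 4 = -4 + M)
K(N, f) = -10 (K(N, f) = -8 - 2 = -10)
(((-8 - 15) + F(-4))*(-23))*K(-3, -2) = (((-8 - 15) + (-4 - 4))*(-23))*(-10) = ((-23 - 8)*(-23))*(-10) = -31*(-23)*(-10) = 713*(-10) = -7130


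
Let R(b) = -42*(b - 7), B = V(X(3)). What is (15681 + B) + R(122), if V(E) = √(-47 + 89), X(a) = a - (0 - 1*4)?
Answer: 10851 + √42 ≈ 10857.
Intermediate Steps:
X(a) = 4 + a (X(a) = a - (0 - 4) = a - 1*(-4) = a + 4 = 4 + a)
V(E) = √42
B = √42 ≈ 6.4807
R(b) = 294 - 42*b (R(b) = -42*(-7 + b) = 294 - 42*b)
(15681 + B) + R(122) = (15681 + √42) + (294 - 42*122) = (15681 + √42) + (294 - 5124) = (15681 + √42) - 4830 = 10851 + √42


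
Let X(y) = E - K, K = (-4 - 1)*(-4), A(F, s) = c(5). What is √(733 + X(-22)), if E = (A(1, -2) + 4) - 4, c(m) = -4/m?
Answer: √17805/5 ≈ 26.687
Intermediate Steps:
A(F, s) = -⅘ (A(F, s) = -4/5 = -4*⅕ = -⅘)
K = 20 (K = -5*(-4) = 20)
E = -⅘ (E = (-⅘ + 4) - 4 = 16/5 - 4 = -⅘ ≈ -0.80000)
X(y) = -104/5 (X(y) = -⅘ - 1*20 = -⅘ - 20 = -104/5)
√(733 + X(-22)) = √(733 - 104/5) = √(3561/5) = √17805/5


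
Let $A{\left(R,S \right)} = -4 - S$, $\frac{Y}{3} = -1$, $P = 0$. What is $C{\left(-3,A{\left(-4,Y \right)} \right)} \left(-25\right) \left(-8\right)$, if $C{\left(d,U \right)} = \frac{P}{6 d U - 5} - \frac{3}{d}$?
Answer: $200$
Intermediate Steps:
$Y = -3$ ($Y = 3 \left(-1\right) = -3$)
$C{\left(d,U \right)} = - \frac{3}{d}$ ($C{\left(d,U \right)} = \frac{0}{6 d U - 5} - \frac{3}{d} = \frac{0}{6 U d - 5} - \frac{3}{d} = \frac{0}{-5 + 6 U d} - \frac{3}{d} = 0 - \frac{3}{d} = - \frac{3}{d}$)
$C{\left(-3,A{\left(-4,Y \right)} \right)} \left(-25\right) \left(-8\right) = - \frac{3}{-3} \left(-25\right) \left(-8\right) = \left(-3\right) \left(- \frac{1}{3}\right) \left(-25\right) \left(-8\right) = 1 \left(-25\right) \left(-8\right) = \left(-25\right) \left(-8\right) = 200$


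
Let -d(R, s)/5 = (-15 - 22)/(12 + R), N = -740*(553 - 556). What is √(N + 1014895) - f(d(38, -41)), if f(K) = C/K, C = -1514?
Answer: 15140/37 + √1017115 ≈ 1417.7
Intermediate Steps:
N = 2220 (N = -740*(-3) = 2220)
d(R, s) = 185/(12 + R) (d(R, s) = -5*(-15 - 22)/(12 + R) = -(-185)/(12 + R) = 185/(12 + R))
f(K) = -1514/K
√(N + 1014895) - f(d(38, -41)) = √(2220 + 1014895) - (-1514)/(185/(12 + 38)) = √1017115 - (-1514)/(185/50) = √1017115 - (-1514)/(185*(1/50)) = √1017115 - (-1514)/37/10 = √1017115 - (-1514)*10/37 = √1017115 - 1*(-15140/37) = √1017115 + 15140/37 = 15140/37 + √1017115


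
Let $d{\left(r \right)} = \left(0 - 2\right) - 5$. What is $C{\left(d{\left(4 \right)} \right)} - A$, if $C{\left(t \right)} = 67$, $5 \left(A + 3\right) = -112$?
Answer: $\frac{462}{5} \approx 92.4$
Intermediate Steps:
$d{\left(r \right)} = -7$ ($d{\left(r \right)} = -2 - 5 = -7$)
$A = - \frac{127}{5}$ ($A = -3 + \frac{1}{5} \left(-112\right) = -3 - \frac{112}{5} = - \frac{127}{5} \approx -25.4$)
$C{\left(d{\left(4 \right)} \right)} - A = 67 - - \frac{127}{5} = 67 + \frac{127}{5} = \frac{462}{5}$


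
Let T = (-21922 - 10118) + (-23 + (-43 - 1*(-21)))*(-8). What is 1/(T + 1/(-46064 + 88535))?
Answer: -42471/1345481279 ≈ -3.1566e-5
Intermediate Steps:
T = -31680 (T = -32040 + (-23 + (-43 + 21))*(-8) = -32040 + (-23 - 22)*(-8) = -32040 - 45*(-8) = -32040 + 360 = -31680)
1/(T + 1/(-46064 + 88535)) = 1/(-31680 + 1/(-46064 + 88535)) = 1/(-31680 + 1/42471) = 1/(-1345481279/42471) = -42471/1345481279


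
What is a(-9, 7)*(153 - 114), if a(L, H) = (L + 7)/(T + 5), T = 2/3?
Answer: -234/17 ≈ -13.765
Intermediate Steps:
T = 2/3 (T = 2*(1/3) = 2/3 ≈ 0.66667)
a(L, H) = 21/17 + 3*L/17 (a(L, H) = (L + 7)/(2/3 + 5) = (7 + L)/(17/3) = (7 + L)*(3/17) = 21/17 + 3*L/17)
a(-9, 7)*(153 - 114) = (21/17 + (3/17)*(-9))*(153 - 114) = (21/17 - 27/17)*39 = -6/17*39 = -234/17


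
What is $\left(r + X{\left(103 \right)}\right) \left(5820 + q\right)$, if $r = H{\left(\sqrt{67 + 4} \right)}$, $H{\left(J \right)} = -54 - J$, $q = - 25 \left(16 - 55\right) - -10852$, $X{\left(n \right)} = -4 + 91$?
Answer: $582351 - 17647 \sqrt{71} \approx 4.3366 \cdot 10^{5}$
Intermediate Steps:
$X{\left(n \right)} = 87$
$q = 11827$ ($q = \left(-25\right) \left(-39\right) + 10852 = 975 + 10852 = 11827$)
$r = -54 - \sqrt{71}$ ($r = -54 - \sqrt{67 + 4} = -54 - \sqrt{71} \approx -62.426$)
$\left(r + X{\left(103 \right)}\right) \left(5820 + q\right) = \left(\left(-54 - \sqrt{71}\right) + 87\right) \left(5820 + 11827\right) = \left(33 - \sqrt{71}\right) 17647 = 582351 - 17647 \sqrt{71}$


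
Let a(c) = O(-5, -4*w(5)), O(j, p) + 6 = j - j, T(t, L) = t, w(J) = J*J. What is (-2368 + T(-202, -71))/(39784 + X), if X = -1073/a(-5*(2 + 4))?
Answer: -15420/239777 ≈ -0.064310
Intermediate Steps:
w(J) = J²
O(j, p) = -6 (O(j, p) = -6 + (j - j) = -6 + 0 = -6)
a(c) = -6
X = 1073/6 (X = -1073/(-6) = -1073*(-⅙) = 1073/6 ≈ 178.83)
(-2368 + T(-202, -71))/(39784 + X) = (-2368 - 202)/(39784 + 1073/6) = -2570/239777/6 = -2570*6/239777 = -15420/239777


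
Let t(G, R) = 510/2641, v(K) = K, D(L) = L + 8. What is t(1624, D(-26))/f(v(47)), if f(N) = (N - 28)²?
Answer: 510/953401 ≈ 0.00053493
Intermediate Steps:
D(L) = 8 + L
t(G, R) = 510/2641 (t(G, R) = 510*(1/2641) = 510/2641)
f(N) = (-28 + N)²
t(1624, D(-26))/f(v(47)) = 510/(2641*((-28 + 47)²)) = 510/(2641*(19²)) = (510/2641)/361 = (510/2641)*(1/361) = 510/953401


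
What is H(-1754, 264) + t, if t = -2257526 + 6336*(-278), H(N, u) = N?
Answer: -4020688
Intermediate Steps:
t = -4018934 (t = -2257526 - 1761408 = -4018934)
H(-1754, 264) + t = -1754 - 4018934 = -4020688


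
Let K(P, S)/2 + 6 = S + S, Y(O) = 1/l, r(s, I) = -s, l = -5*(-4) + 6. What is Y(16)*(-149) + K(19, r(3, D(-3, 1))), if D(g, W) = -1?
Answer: -773/26 ≈ -29.731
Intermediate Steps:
l = 26 (l = 20 + 6 = 26)
Y(O) = 1/26
K(P, S) = -12 + 4*S (K(P, S) = -12 + 2*(S + S) = -12 + 2*(2*S) = -12 + 4*S)
Y(16)*(-149) + K(19, r(3, D(-3, 1))) = (1/26)*(-149) + (-12 + 4*(-1*3)) = -149/26 + (-12 + 4*(-3)) = -149/26 + (-12 - 12) = -149/26 - 24 = -773/26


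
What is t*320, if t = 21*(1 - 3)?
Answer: -13440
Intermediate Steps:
t = -42 (t = 21*(-2) = -42)
t*320 = -42*320 = -13440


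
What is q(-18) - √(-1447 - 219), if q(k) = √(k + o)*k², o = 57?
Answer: 324*√39 - 7*I*√34 ≈ 2023.4 - 40.817*I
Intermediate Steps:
q(k) = k²*√(57 + k) (q(k) = √(k + 57)*k² = √(57 + k)*k² = k²*√(57 + k))
q(-18) - √(-1447 - 219) = (-18)²*√(57 - 18) - √(-1447 - 219) = 324*√39 - √(-1666) = 324*√39 - 7*I*√34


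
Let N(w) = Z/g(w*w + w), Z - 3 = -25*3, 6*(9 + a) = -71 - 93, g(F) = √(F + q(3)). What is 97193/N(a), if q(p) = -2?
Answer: -97193*√721/54 ≈ -48329.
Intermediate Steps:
g(F) = √(-2 + F) (g(F) = √(F - 2) = √(-2 + F))
a = -109/3 (a = -9 + (-71 - 93)/6 = -9 + (⅙)*(-164) = -9 - 82/3 = -109/3 ≈ -36.333)
Z = -72 (Z = 3 - 25*3 = 3 - 75 = -72)
N(w) = -72/√(-2 + w + w²) (N(w) = -72/√(-2 + (w*w + w)) = -72/√(-2 + (w² + w)) = -72/√(-2 + (w + w²)) = -72/√(-2 + w + w²))
97193/N(a) = 97193/((-72/√(-2 - 109*(1 - 109/3)/3))) = 97193/((-72/√(-2 - 109/3*(-106/3)))) = 97193/((-72/√(-2 + 11554/9))) = 97193/((-54*√721/721)) = 97193*(-√721/54) = -97193*√721/54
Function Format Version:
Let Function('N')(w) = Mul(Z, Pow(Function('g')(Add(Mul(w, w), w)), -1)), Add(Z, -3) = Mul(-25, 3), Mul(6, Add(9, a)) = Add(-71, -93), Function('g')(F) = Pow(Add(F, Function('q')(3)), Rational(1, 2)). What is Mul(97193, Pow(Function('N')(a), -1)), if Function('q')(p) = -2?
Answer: Mul(Rational(-97193, 54), Pow(721, Rational(1, 2))) ≈ -48329.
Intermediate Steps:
Function('g')(F) = Pow(Add(-2, F), Rational(1, 2)) (Function('g')(F) = Pow(Add(F, -2), Rational(1, 2)) = Pow(Add(-2, F), Rational(1, 2)))
a = Rational(-109, 3) (a = Add(-9, Mul(Rational(1, 6), Add(-71, -93))) = Add(-9, Mul(Rational(1, 6), -164)) = Add(-9, Rational(-82, 3)) = Rational(-109, 3) ≈ -36.333)
Z = -72 (Z = Add(3, Mul(-25, 3)) = Add(3, -75) = -72)
Function('N')(w) = Mul(-72, Pow(Add(-2, w, Pow(w, 2)), Rational(-1, 2))) (Function('N')(w) = Mul(-72, Pow(Pow(Add(-2, Add(Mul(w, w), w)), Rational(1, 2)), -1)) = Mul(-72, Pow(Pow(Add(-2, Add(Pow(w, 2), w)), Rational(1, 2)), -1)) = Mul(-72, Pow(Pow(Add(-2, Add(w, Pow(w, 2))), Rational(1, 2)), -1)) = Mul(-72, Pow(Pow(Add(-2, w, Pow(w, 2)), Rational(1, 2)), -1)) = Mul(-72, Pow(Add(-2, w, Pow(w, 2)), Rational(-1, 2))))
Mul(97193, Pow(Function('N')(a), -1)) = Mul(97193, Pow(Mul(-72, Pow(Add(-2, Mul(Rational(-109, 3), Add(1, Rational(-109, 3)))), Rational(-1, 2))), -1)) = Mul(97193, Pow(Mul(-72, Pow(Add(-2, Mul(Rational(-109, 3), Rational(-106, 3))), Rational(-1, 2))), -1)) = Mul(97193, Pow(Mul(-72, Pow(Add(-2, Rational(11554, 9)), Rational(-1, 2))), -1)) = Mul(97193, Pow(Mul(-72, Pow(Rational(11536, 9), Rational(-1, 2))), -1)) = Mul(97193, Pow(Mul(-72, Mul(Rational(3, 2884), Pow(721, Rational(1, 2)))), -1)) = Mul(97193, Pow(Mul(Rational(-54, 721), Pow(721, Rational(1, 2))), -1)) = Mul(97193, Mul(Rational(-1, 54), Pow(721, Rational(1, 2)))) = Mul(Rational(-97193, 54), Pow(721, Rational(1, 2)))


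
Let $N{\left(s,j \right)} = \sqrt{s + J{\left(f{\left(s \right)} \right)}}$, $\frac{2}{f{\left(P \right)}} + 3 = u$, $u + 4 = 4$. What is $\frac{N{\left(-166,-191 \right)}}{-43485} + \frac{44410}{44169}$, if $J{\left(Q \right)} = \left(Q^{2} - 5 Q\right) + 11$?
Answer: $\frac{44410}{44169} - \frac{i \sqrt{1361}}{130455} \approx 1.0055 - 0.00028279 i$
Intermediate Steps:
$u = 0$ ($u = -4 + 4 = 0$)
$f{\left(P \right)} = - \frac{2}{3}$ ($f{\left(P \right)} = \frac{2}{-3 + 0} = \frac{2}{-3} = 2 \left(- \frac{1}{3}\right) = - \frac{2}{3}$)
$J{\left(Q \right)} = 11 + Q^{2} - 5 Q$
$N{\left(s,j \right)} = \sqrt{\frac{133}{9} + s}$ ($N{\left(s,j \right)} = \sqrt{s + \left(11 + \left(- \frac{2}{3}\right)^{2} - - \frac{10}{3}\right)} = \sqrt{s + \left(11 + \frac{4}{9} + \frac{10}{3}\right)} = \sqrt{s + \frac{133}{9}} = \sqrt{\frac{133}{9} + s}$)
$\frac{N{\left(-166,-191 \right)}}{-43485} + \frac{44410}{44169} = \frac{\frac{1}{3} \sqrt{133 + 9 \left(-166\right)}}{-43485} + \frac{44410}{44169} = \frac{\sqrt{133 - 1494}}{3} \left(- \frac{1}{43485}\right) + 44410 \cdot \frac{1}{44169} = \frac{\sqrt{-1361}}{3} \left(- \frac{1}{43485}\right) + \frac{44410}{44169} = \frac{i \sqrt{1361}}{3} \left(- \frac{1}{43485}\right) + \frac{44410}{44169} = - \frac{i \sqrt{1361}}{130455} + \frac{44410}{44169} = \frac{44410}{44169} - \frac{i \sqrt{1361}}{130455}$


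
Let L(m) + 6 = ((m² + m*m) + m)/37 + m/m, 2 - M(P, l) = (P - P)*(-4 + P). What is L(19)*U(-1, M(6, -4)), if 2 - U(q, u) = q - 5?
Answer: 4448/37 ≈ 120.22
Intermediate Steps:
M(P, l) = 2 (M(P, l) = 2 - (P - P)*(-4 + P) = 2 - 0*(-4 + P) = 2 - 1*0 = 2 + 0 = 2)
U(q, u) = 7 - q (U(q, u) = 2 - (q - 5) = 2 - (-5 + q) = 2 + (5 - q) = 7 - q)
L(m) = -5 + m/37 + 2*m²/37 (L(m) = -6 + (((m² + m*m) + m)/37 + m/m) = -6 + (((m² + m²) + m)*(1/37) + 1) = -6 + ((2*m² + m)*(1/37) + 1) = -6 + ((m + 2*m²)*(1/37) + 1) = -6 + ((m/37 + 2*m²/37) + 1) = -6 + (1 + m/37 + 2*m²/37) = -5 + m/37 + 2*m²/37)
L(19)*U(-1, M(6, -4)) = (-5 + (1/37)*19 + (2/37)*19²)*(7 - 1*(-1)) = (-5 + 19/37 + (2/37)*361)*(7 + 1) = (-5 + 19/37 + 722/37)*8 = (556/37)*8 = 4448/37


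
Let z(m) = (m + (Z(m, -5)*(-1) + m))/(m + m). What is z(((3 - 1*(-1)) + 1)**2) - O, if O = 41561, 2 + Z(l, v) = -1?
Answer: -2077997/50 ≈ -41560.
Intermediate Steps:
Z(l, v) = -3 (Z(l, v) = -2 - 1 = -3)
z(m) = (3 + 2*m)/(2*m) (z(m) = (m + (-3*(-1) + m))/(m + m) = (m + (3 + m))/((2*m)) = (3 + 2*m)*(1/(2*m)) = (3 + 2*m)/(2*m))
z(((3 - 1*(-1)) + 1)**2) - O = (3/2 + ((3 - 1*(-1)) + 1)**2)/(((3 - 1*(-1)) + 1)**2) - 1*41561 = (3/2 + ((3 + 1) + 1)**2)/(((3 + 1) + 1)**2) - 41561 = (3/2 + (4 + 1)**2)/((4 + 1)**2) - 41561 = (3/2 + 5**2)/(5**2) - 41561 = (3/2 + 25)/25 - 41561 = (1/25)*(53/2) - 41561 = 53/50 - 41561 = -2077997/50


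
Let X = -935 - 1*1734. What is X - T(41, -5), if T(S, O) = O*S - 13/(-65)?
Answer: -12321/5 ≈ -2464.2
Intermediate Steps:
T(S, O) = ⅕ + O*S (T(S, O) = O*S - 13*(-1/65) = O*S + ⅕ = ⅕ + O*S)
X = -2669 (X = -935 - 1734 = -2669)
X - T(41, -5) = -2669 - (⅕ - 5*41) = -2669 - (⅕ - 205) = -2669 - 1*(-1024/5) = -2669 + 1024/5 = -12321/5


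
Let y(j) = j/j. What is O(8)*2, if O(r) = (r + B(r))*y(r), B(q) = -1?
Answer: 14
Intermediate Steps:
y(j) = 1
O(r) = -1 + r (O(r) = (r - 1)*1 = (-1 + r)*1 = -1 + r)
O(8)*2 = (-1 + 8)*2 = 7*2 = 14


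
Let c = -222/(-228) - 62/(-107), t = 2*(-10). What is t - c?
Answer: -87635/4066 ≈ -21.553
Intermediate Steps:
t = -20
c = 6315/4066 (c = -222*(-1/228) - 62*(-1/107) = 37/38 + 62/107 = 6315/4066 ≈ 1.5531)
t - c = -20 - 1*6315/4066 = -20 - 6315/4066 = -87635/4066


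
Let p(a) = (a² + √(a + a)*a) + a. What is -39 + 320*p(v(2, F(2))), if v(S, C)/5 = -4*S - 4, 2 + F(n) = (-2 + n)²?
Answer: 1132761 - 38400*I*√30 ≈ 1.1328e+6 - 2.1033e+5*I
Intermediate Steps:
F(n) = -2 + (-2 + n)²
v(S, C) = -20 - 20*S (v(S, C) = 5*(-4*S - 4) = 5*(-4 - 4*S) = -20 - 20*S)
p(a) = a + a² + √2*a^(3/2) (p(a) = (a² + √(2*a)*a) + a = (a² + (√2*√a)*a) + a = (a² + √2*a^(3/2)) + a = a + a² + √2*a^(3/2))
-39 + 320*p(v(2, F(2))) = -39 + 320*((-20 - 20*2) + (-20 - 20*2)² + √2*(-20 - 20*2)^(3/2)) = -39 + 320*((-20 - 40) + (-20 - 40)² + √2*(-20 - 40)^(3/2)) = -39 + 320*(-60 + (-60)² + √2*(-60)^(3/2)) = -39 + 320*(-60 + 3600 + √2*(-120*I*√15)) = -39 + 320*(-60 + 3600 - 120*I*√30) = -39 + 320*(3540 - 120*I*√30) = -39 + (1132800 - 38400*I*√30) = 1132761 - 38400*I*√30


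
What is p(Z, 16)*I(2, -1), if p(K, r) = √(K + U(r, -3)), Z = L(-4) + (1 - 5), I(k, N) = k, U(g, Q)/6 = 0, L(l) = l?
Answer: 4*I*√2 ≈ 5.6569*I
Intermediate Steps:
U(g, Q) = 0 (U(g, Q) = 6*0 = 0)
Z = -8 (Z = -4 + (1 - 5) = -4 - 4 = -8)
p(K, r) = √K (p(K, r) = √(K + 0) = √K)
p(Z, 16)*I(2, -1) = √(-8)*2 = (2*I*√2)*2 = 4*I*√2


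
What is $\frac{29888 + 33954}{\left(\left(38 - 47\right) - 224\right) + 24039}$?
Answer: $\frac{31921}{11903} \approx 2.6818$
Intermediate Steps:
$\frac{29888 + 33954}{\left(\left(38 - 47\right) - 224\right) + 24039} = \frac{63842}{\left(-9 - 224\right) + 24039} = \frac{63842}{-233 + 24039} = \frac{63842}{23806} = 63842 \cdot \frac{1}{23806} = \frac{31921}{11903}$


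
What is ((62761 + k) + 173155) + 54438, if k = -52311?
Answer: 238043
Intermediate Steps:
((62761 + k) + 173155) + 54438 = ((62761 - 52311) + 173155) + 54438 = (10450 + 173155) + 54438 = 183605 + 54438 = 238043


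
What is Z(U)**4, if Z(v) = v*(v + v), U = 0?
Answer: 0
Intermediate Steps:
Z(v) = 2*v**2 (Z(v) = v*(2*v) = 2*v**2)
Z(U)**4 = (2*0**2)**4 = (2*0)**4 = 0**4 = 0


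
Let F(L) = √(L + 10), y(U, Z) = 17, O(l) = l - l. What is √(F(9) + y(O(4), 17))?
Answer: √(17 + √19) ≈ 4.6216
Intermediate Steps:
O(l) = 0
F(L) = √(10 + L)
√(F(9) + y(O(4), 17)) = √(√(10 + 9) + 17) = √(√19 + 17) = √(17 + √19)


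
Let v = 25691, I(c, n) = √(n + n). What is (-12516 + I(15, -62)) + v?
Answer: 13175 + 2*I*√31 ≈ 13175.0 + 11.136*I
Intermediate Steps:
I(c, n) = √2*√n (I(c, n) = √(2*n) = √2*√n)
(-12516 + I(15, -62)) + v = (-12516 + √2*√(-62)) + 25691 = (-12516 + √2*(I*√62)) + 25691 = (-12516 + 2*I*√31) + 25691 = 13175 + 2*I*√31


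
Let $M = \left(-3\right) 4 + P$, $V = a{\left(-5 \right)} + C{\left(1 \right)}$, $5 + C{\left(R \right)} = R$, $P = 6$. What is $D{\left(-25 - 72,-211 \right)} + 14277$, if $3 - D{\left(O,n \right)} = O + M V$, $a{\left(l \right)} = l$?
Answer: $14323$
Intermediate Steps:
$C{\left(R \right)} = -5 + R$
$V = -9$ ($V = -5 + \left(-5 + 1\right) = -5 - 4 = -9$)
$M = -6$ ($M = \left(-3\right) 4 + 6 = -12 + 6 = -6$)
$D{\left(O,n \right)} = -51 - O$ ($D{\left(O,n \right)} = 3 - \left(O - -54\right) = 3 - \left(O + 54\right) = 3 - \left(54 + O\right) = -51 - O$)
$D{\left(-25 - 72,-211 \right)} + 14277 = \left(-51 - \left(-25 - 72\right)\right) + 14277 = \left(-51 - -97\right) + 14277 = \left(-51 + 97\right) + 14277 = 46 + 14277 = 14323$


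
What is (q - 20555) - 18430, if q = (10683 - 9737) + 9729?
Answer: -28310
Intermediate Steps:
q = 10675 (q = 946 + 9729 = 10675)
(q - 20555) - 18430 = (10675 - 20555) - 18430 = -9880 - 18430 = -28310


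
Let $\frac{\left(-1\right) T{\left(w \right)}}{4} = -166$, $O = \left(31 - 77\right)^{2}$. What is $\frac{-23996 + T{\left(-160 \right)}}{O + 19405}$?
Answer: $- \frac{23332}{21521} \approx -1.0842$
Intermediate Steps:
$O = 2116$ ($O = \left(-46\right)^{2} = 2116$)
$T{\left(w \right)} = 664$ ($T{\left(w \right)} = \left(-4\right) \left(-166\right) = 664$)
$\frac{-23996 + T{\left(-160 \right)}}{O + 19405} = \frac{-23996 + 664}{2116 + 19405} = - \frac{23332}{21521}$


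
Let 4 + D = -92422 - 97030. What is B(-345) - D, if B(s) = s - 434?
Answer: 188677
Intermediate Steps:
B(s) = -434 + s
D = -189456 (D = -4 + (-92422 - 97030) = -4 - 189452 = -189456)
B(-345) - D = (-434 - 345) - 1*(-189456) = -779 + 189456 = 188677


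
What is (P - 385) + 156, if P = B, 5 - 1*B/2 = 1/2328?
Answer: -254917/1164 ≈ -219.00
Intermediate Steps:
B = 11639/1164 (B = 10 - 2/2328 = 10 - 2*1/2328 = 10 - 1/1164 = 11639/1164 ≈ 9.9991)
P = 11639/1164 ≈ 9.9991
(P - 385) + 156 = (11639/1164 - 385) + 156 = -436501/1164 + 156 = -254917/1164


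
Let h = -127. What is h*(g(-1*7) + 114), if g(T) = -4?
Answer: -13970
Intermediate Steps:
h*(g(-1*7) + 114) = -127*(-4 + 114) = -127*110 = -13970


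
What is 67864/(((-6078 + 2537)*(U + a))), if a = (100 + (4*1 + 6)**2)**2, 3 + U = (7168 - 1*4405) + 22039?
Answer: -67864/229453259 ≈ -0.00029576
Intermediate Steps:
U = 24799 (U = -3 + ((7168 - 1*4405) + 22039) = -3 + ((7168 - 4405) + 22039) = -3 + (2763 + 22039) = -3 + 24802 = 24799)
a = 40000 (a = (100 + (4 + 6)**2)**2 = (100 + 10**2)**2 = (100 + 100)**2 = 200**2 = 40000)
67864/(((-6078 + 2537)*(U + a))) = 67864/(((-6078 + 2537)*(24799 + 40000))) = 67864/((-3541*64799)) = 67864/(-229453259) = 67864*(-1/229453259) = -67864/229453259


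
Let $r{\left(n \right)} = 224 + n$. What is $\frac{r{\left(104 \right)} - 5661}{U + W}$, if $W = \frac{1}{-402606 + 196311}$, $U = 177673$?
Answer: $- \frac{1100171235}{36653051534} \approx -0.030016$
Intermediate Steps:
$W = - \frac{1}{206295}$ ($W = \frac{1}{-206295} = - \frac{1}{206295} \approx -4.8474 \cdot 10^{-6}$)
$\frac{r{\left(104 \right)} - 5661}{U + W} = \frac{\left(224 + 104\right) - 5661}{177673 - \frac{1}{206295}} = \frac{328 - 5661}{\frac{36653051534}{206295}} = \left(-5333\right) \frac{206295}{36653051534} = - \frac{1100171235}{36653051534}$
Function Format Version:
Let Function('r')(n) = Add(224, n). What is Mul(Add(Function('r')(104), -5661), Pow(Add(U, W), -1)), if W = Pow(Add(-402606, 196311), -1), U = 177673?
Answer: Rational(-1100171235, 36653051534) ≈ -0.030016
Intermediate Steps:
W = Rational(-1, 206295) (W = Pow(-206295, -1) = Rational(-1, 206295) ≈ -4.8474e-6)
Mul(Add(Function('r')(104), -5661), Pow(Add(U, W), -1)) = Mul(Add(Add(224, 104), -5661), Pow(Add(177673, Rational(-1, 206295)), -1)) = Mul(Add(328, -5661), Pow(Rational(36653051534, 206295), -1)) = Mul(-5333, Rational(206295, 36653051534)) = Rational(-1100171235, 36653051534)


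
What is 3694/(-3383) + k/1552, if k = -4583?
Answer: -21237377/5250416 ≈ -4.0449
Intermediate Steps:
3694/(-3383) + k/1552 = 3694/(-3383) - 4583/1552 = 3694*(-1/3383) - 4583*1/1552 = -3694/3383 - 4583/1552 = -21237377/5250416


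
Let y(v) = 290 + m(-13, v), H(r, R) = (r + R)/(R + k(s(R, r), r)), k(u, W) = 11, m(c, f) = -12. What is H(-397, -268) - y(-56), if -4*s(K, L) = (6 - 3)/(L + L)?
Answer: -70781/257 ≈ -275.41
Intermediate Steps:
s(K, L) = -3/(8*L) (s(K, L) = -(6 - 3)/(4*(L + L)) = -3/(4*(2*L)) = -3*1/(2*L)/4 = -3/(8*L))
H(r, R) = (R + r)/(11 + R) (H(r, R) = (r + R)/(R + 11) = (R + r)/(11 + R))
y(v) = 278 (y(v) = 290 - 12 = 278)
H(-397, -268) - y(-56) = (-268 - 397)/(11 - 268) - 1*278 = -665/(-257) - 278 = -1/257*(-665) - 278 = 665/257 - 278 = -70781/257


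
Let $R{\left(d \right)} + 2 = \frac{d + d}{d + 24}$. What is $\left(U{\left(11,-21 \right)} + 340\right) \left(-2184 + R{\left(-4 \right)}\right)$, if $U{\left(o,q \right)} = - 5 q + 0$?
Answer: $-972948$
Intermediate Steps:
$U{\left(o,q \right)} = - 5 q$
$R{\left(d \right)} = -2 + \frac{2 d}{24 + d}$ ($R{\left(d \right)} = -2 + \frac{d + d}{d + 24} = -2 + \frac{2 d}{24 + d}$)
$\left(U{\left(11,-21 \right)} + 340\right) \left(-2184 + R{\left(-4 \right)}\right) = \left(\left(-5\right) \left(-21\right) + 340\right) \left(-2184 - \frac{48}{24 - 4}\right) = \left(105 + 340\right) \left(-2184 - \frac{48}{20}\right) = 445 \left(-2184 - \frac{12}{5}\right) = 445 \left(- \frac{10932}{5}\right) = -972948$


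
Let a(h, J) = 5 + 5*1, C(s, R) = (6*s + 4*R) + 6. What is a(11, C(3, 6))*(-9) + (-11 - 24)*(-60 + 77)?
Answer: -685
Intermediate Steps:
C(s, R) = 6 + 4*R + 6*s (C(s, R) = (4*R + 6*s) + 6 = 6 + 4*R + 6*s)
a(h, J) = 10 (a(h, J) = 5 + 5 = 10)
a(11, C(3, 6))*(-9) + (-11 - 24)*(-60 + 77) = 10*(-9) + (-11 - 24)*(-60 + 77) = -90 - 35*17 = -90 - 595 = -685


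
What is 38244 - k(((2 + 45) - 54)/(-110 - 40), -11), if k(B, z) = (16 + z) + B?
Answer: 5735843/150 ≈ 38239.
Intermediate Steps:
k(B, z) = 16 + B + z
38244 - k(((2 + 45) - 54)/(-110 - 40), -11) = 38244 - (16 + ((2 + 45) - 54)/(-110 - 40) - 11) = 38244 - (16 + (47 - 54)/(-150) - 11) = 38244 - (16 - 7*(-1/150) - 11) = 38244 - (16 + 7/150 - 11) = 38244 - 1*757/150 = 38244 - 757/150 = 5735843/150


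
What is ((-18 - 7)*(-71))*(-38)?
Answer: -67450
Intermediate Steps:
((-18 - 7)*(-71))*(-38) = -25*(-71)*(-38) = 1775*(-38) = -67450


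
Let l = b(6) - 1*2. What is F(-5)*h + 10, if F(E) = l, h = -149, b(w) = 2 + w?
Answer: -884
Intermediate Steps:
l = 6 (l = (2 + 6) - 1*2 = 8 - 2 = 6)
F(E) = 6
F(-5)*h + 10 = 6*(-149) + 10 = -894 + 10 = -884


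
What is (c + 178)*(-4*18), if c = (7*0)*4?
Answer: -12816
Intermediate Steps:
c = 0 (c = 0*4 = 0)
(c + 178)*(-4*18) = (0 + 178)*(-4*18) = 178*(-72) = -12816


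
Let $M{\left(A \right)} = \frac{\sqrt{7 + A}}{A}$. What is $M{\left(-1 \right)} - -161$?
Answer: $161 - \sqrt{6} \approx 158.55$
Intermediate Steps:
$M{\left(A \right)} = \frac{\sqrt{7 + A}}{A}$
$M{\left(-1 \right)} - -161 = \frac{\sqrt{7 - 1}}{-1} - -161 = - \sqrt{6} + 161 = 161 - \sqrt{6}$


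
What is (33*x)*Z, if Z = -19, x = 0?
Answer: 0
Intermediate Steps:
(33*x)*Z = (33*0)*(-19) = 0*(-19) = 0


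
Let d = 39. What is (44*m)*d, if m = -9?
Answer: -15444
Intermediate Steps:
(44*m)*d = (44*(-9))*39 = -396*39 = -15444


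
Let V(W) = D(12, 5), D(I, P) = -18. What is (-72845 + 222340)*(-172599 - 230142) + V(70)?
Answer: -60207765813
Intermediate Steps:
V(W) = -18
(-72845 + 222340)*(-172599 - 230142) + V(70) = (-72845 + 222340)*(-172599 - 230142) - 18 = 149495*(-402741) - 18 = -60207765795 - 18 = -60207765813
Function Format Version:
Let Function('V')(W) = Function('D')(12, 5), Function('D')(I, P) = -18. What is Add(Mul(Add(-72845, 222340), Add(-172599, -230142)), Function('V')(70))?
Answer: -60207765813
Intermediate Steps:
Function('V')(W) = -18
Add(Mul(Add(-72845, 222340), Add(-172599, -230142)), Function('V')(70)) = Add(Mul(Add(-72845, 222340), Add(-172599, -230142)), -18) = Add(Mul(149495, -402741), -18) = Add(-60207765795, -18) = -60207765813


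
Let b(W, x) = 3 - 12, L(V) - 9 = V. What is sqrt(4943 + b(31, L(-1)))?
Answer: sqrt(4934) ≈ 70.242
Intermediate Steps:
L(V) = 9 + V
b(W, x) = -9
sqrt(4943 + b(31, L(-1))) = sqrt(4943 - 9) = sqrt(4934)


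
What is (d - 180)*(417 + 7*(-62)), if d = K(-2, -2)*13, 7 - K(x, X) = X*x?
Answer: 2397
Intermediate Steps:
K(x, X) = 7 - X*x
d = 39 (d = (7 - 1*(-2)*(-2))*13 = (7 - 4)*13 = 3*13 = 39)
(d - 180)*(417 + 7*(-62)) = (39 - 180)*(417 + 7*(-62)) = -141*(417 - 434) = -141*(-17) = 2397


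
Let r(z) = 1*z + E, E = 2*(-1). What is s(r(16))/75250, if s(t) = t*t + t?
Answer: 3/1075 ≈ 0.0027907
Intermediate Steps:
E = -2
r(z) = -2 + z (r(z) = 1*z - 2 = z - 2 = -2 + z)
s(t) = t + t² (s(t) = t² + t = t + t²)
s(r(16))/75250 = ((-2 + 16)*(1 + (-2 + 16)))/75250 = (14*(1 + 14))*(1/75250) = (14*15)*(1/75250) = 210*(1/75250) = 3/1075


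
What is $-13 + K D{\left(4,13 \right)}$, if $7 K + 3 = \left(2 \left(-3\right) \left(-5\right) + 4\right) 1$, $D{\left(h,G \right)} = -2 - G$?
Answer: $- \frac{556}{7} \approx -79.429$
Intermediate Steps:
$K = \frac{31}{7}$ ($K = - \frac{3}{7} + \frac{\left(2 \left(-3\right) \left(-5\right) + 4\right) 1}{7} = - \frac{3}{7} + \frac{\left(\left(-6\right) \left(-5\right) + 4\right) 1}{7} = - \frac{3}{7} + \frac{\left(30 + 4\right) 1}{7} = - \frac{3}{7} + \frac{34 \cdot 1}{7} = - \frac{3}{7} + \frac{1}{7} \cdot 34 = - \frac{3}{7} + \frac{34}{7} = \frac{31}{7} \approx 4.4286$)
$-13 + K D{\left(4,13 \right)} = -13 + \frac{31 \left(-2 - 13\right)}{7} = -13 + \frac{31}{7} \left(-15\right) = -13 - \frac{465}{7} = - \frac{556}{7}$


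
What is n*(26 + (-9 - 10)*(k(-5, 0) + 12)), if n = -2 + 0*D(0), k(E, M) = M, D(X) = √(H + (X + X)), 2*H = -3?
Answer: 404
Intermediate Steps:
H = -3/2 (H = (½)*(-3) = -3/2 ≈ -1.5000)
D(X) = √(-3/2 + 2*X) (D(X) = √(-3/2 + (X + X)) = √(-3/2 + 2*X))
n = -2 (n = -2 + 0*(√(-6 + 8*0)/2) = -2 + 0*(√(-6 + 0)/2) = -2 + 0*(√(-6)/2) = -2 + 0*((I*√6)/2) = -2 + 0*(I*√6/2) = -2 + 0 = -2)
n*(26 + (-9 - 10)*(k(-5, 0) + 12)) = -2*(26 + (-9 - 10)*(0 + 12)) = -2*(26 - 19*12) = -2*(26 - 228) = -2*(-202) = 404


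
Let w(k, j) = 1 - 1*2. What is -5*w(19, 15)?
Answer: 5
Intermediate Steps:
w(k, j) = -1 (w(k, j) = 1 - 2 = -1)
-5*w(19, 15) = -5*(-1) = 5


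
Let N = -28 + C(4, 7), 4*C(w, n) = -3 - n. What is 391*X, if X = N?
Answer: -23851/2 ≈ -11926.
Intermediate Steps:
C(w, n) = -¾ - n/4 (C(w, n) = (-3 - n)/4 = -¾ - n/4)
N = -61/2 (N = -28 + (-¾ - ¼*7) = -28 + (-¾ - 7/4) = -28 - 5/2 = -61/2 ≈ -30.500)
X = -61/2 ≈ -30.500
391*X = 391*(-61/2) = -23851/2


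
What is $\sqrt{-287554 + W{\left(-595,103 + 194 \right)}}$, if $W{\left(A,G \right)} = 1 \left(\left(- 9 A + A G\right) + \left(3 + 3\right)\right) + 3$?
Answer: $i \sqrt{458905} \approx 677.43 i$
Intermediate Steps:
$W{\left(A,G \right)} = 9 - 9 A + A G$ ($W{\left(A,G \right)} = 1 \left(\left(- 9 A + A G\right) + 6\right) + 3 = 1 \left(6 - 9 A + A G\right) + 3 = \left(6 - 9 A + A G\right) + 3 = 9 - 9 A + A G$)
$\sqrt{-287554 + W{\left(-595,103 + 194 \right)}} = \sqrt{-287554 - \left(-5364 + 595 \left(103 + 194\right)\right)} = \sqrt{-287554 + \left(9 + 5355 - 176715\right)} = \sqrt{-287554 - 171351} = \sqrt{-458905} = i \sqrt{458905}$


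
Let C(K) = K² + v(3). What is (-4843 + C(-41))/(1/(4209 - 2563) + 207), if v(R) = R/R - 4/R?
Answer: -15615602/1022169 ≈ -15.277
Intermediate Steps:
v(R) = 1 - 4/R
C(K) = -⅓ + K² (C(K) = K² + (-4 + 3)/3 = K² + (⅓)*(-1) = K² - ⅓ = -⅓ + K²)
(-4843 + C(-41))/(1/(4209 - 2563) + 207) = (-4843 + (-⅓ + (-41)²))/(1/(4209 - 2563) + 207) = (-4843 + (-⅓ + 1681))/(1/1646 + 207) = (-4843 + 5042/3)/(1/1646 + 207) = -9487/(3*340723/1646) = -9487/3*1646/340723 = -15615602/1022169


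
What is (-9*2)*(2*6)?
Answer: -216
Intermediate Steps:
(-9*2)*(2*6) = -18*12 = -216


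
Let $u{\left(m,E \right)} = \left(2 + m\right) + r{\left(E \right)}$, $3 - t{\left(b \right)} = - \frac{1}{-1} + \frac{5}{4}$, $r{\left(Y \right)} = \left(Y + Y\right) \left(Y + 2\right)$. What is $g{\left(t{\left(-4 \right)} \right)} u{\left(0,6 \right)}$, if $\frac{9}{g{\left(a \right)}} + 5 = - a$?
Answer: $- \frac{3528}{23} \approx -153.39$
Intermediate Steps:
$r{\left(Y \right)} = 2 Y \left(2 + Y\right)$
$t{\left(b \right)} = \frac{3}{4}$ ($t{\left(b \right)} = 3 - \left(- \frac{1}{-1} + \frac{5}{4}\right) = 3 - \left(\left(-1\right) \left(-1\right) + 5 \cdot \frac{1}{4}\right) = 3 - \left(1 + \frac{5}{4}\right) = 3 - \frac{9}{4} = \frac{3}{4}$)
$u{\left(m,E \right)} = 2 + m + 2 E \left(2 + E\right)$ ($u{\left(m,E \right)} = \left(2 + m\right) + 2 E \left(2 + E\right) = 2 + m + 2 E \left(2 + E\right)$)
$g{\left(a \right)} = \frac{9}{-5 - a}$
$g{\left(t{\left(-4 \right)} \right)} u{\left(0,6 \right)} = - \frac{9}{5 + \frac{3}{4}} \left(2 + 0 + 2 \cdot 6 \left(2 + 6\right)\right) = - \frac{9}{\frac{23}{4}} \left(2 + 0 + 2 \cdot 6 \cdot 8\right) = \left(-9\right) \frac{4}{23} \left(2 + 0 + 96\right) = \left(- \frac{36}{23}\right) 98 = - \frac{3528}{23}$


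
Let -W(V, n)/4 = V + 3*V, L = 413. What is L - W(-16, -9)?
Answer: 157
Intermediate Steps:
W(V, n) = -16*V (W(V, n) = -4*(V + 3*V) = -16*V)
L - W(-16, -9) = 413 - (-16)*(-16) = 413 - 1*256 = 413 - 256 = 157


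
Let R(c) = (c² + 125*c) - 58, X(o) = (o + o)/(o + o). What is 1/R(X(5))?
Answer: 1/68 ≈ 0.014706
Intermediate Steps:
X(o) = 1 (X(o) = (2*o)/((2*o)) = (2*o)*(1/(2*o)) = 1)
R(c) = -58 + c² + 125*c
1/R(X(5)) = 1/(-58 + 1² + 125*1) = 1/(-58 + 1 + 125) = 1/68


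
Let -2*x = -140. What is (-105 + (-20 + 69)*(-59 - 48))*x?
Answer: -374360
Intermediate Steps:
x = 70 (x = -½*(-140) = 70)
(-105 + (-20 + 69)*(-59 - 48))*x = (-105 + (-20 + 69)*(-59 - 48))*70 = (-105 + 49*(-107))*70 = (-105 - 5243)*70 = -5348*70 = -374360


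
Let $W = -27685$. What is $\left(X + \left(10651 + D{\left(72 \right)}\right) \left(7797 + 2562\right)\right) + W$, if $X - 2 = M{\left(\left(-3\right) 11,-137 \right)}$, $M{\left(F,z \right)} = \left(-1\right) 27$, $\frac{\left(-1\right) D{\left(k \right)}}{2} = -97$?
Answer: $112315645$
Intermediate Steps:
$D{\left(k \right)} = 194$ ($D{\left(k \right)} = \left(-2\right) \left(-97\right) = 194$)
$M{\left(F,z \right)} = -27$
$X = -25$ ($X = 2 - 27 = -25$)
$\left(X + \left(10651 + D{\left(72 \right)}\right) \left(7797 + 2562\right)\right) + W = \left(-25 + \left(10651 + 194\right) \left(7797 + 2562\right)\right) - 27685 = \left(-25 + 10845 \cdot 10359\right) - 27685 = \left(-25 + 112343355\right) - 27685 = 112343330 - 27685 = 112315645$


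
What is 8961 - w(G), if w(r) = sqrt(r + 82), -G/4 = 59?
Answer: 8961 - I*sqrt(154) ≈ 8961.0 - 12.41*I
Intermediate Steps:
G = -236 (G = -4*59 = -236)
w(r) = sqrt(82 + r)
8961 - w(G) = 8961 - sqrt(82 - 236) = 8961 - sqrt(-154) = 8961 - I*sqrt(154)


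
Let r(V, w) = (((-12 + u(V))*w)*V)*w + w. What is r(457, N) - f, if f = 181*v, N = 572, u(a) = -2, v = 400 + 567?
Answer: -2093497687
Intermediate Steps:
v = 967
r(V, w) = w - 14*V*w² (r(V, w) = (((-12 - 2)*w)*V)*w + w = ((-14*w)*V)*w + w = (-14*V*w)*w + w = -14*V*w² + w = w - 14*V*w²)
f = 175027 (f = 181*967 = 175027)
r(457, N) - f = 572*(1 - 14*457*572) - 1*175027 = 572*(1 - 3659656) - 175027 = 572*(-3659655) - 175027 = -2093322660 - 175027 = -2093497687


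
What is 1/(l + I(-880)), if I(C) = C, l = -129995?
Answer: -1/130875 ≈ -7.6409e-6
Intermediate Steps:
1/(l + I(-880)) = 1/(-129995 - 880) = 1/(-130875) = -1/130875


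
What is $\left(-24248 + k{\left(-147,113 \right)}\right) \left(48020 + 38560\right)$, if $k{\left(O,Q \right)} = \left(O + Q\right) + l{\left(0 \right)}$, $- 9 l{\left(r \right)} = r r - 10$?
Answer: $-2102239360$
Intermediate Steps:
$l{\left(r \right)} = \frac{10}{9} - \frac{r^{2}}{9}$ ($l{\left(r \right)} = - \frac{r r - 10}{9} = - \frac{r^{2} - 10}{9} = - \frac{-10 + r^{2}}{9} = \frac{10}{9} - \frac{r^{2}}{9}$)
$k{\left(O,Q \right)} = \frac{10}{9} + O + Q$ ($k{\left(O,Q \right)} = \left(O + Q\right) + \left(\frac{10}{9} - \frac{0^{2}}{9}\right) = \left(O + Q\right) + \left(\frac{10}{9} - 0\right) = \left(O + Q\right) + \left(\frac{10}{9} + 0\right) = \left(O + Q\right) + \frac{10}{9} = \frac{10}{9} + O + Q$)
$\left(-24248 + k{\left(-147,113 \right)}\right) \left(48020 + 38560\right) = \left(-24248 + \left(\frac{10}{9} - 147 + 113\right)\right) \left(48020 + 38560\right) = \left(-24248 - \frac{296}{9}\right) 86580 = \left(- \frac{218528}{9}\right) 86580 = -2102239360$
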